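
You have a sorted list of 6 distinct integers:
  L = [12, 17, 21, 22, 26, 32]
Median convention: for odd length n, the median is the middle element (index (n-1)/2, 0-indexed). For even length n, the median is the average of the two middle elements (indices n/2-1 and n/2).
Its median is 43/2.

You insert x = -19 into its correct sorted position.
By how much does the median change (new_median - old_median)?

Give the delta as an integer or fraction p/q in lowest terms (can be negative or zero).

Old median = 43/2
After inserting x = -19: new sorted = [-19, 12, 17, 21, 22, 26, 32]
New median = 21
Delta = 21 - 43/2 = -1/2

Answer: -1/2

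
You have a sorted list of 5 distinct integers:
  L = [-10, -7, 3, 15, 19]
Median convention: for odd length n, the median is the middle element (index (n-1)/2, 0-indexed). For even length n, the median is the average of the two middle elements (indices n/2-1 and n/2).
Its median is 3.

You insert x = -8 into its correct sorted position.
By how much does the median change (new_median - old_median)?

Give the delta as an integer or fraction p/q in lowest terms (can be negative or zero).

Old median = 3
After inserting x = -8: new sorted = [-10, -8, -7, 3, 15, 19]
New median = -2
Delta = -2 - 3 = -5

Answer: -5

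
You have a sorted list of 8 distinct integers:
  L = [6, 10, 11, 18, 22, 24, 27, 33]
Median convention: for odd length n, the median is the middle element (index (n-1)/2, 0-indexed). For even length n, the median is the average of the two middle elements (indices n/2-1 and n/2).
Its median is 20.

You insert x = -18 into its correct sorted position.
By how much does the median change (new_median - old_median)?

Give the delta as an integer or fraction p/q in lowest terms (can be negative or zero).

Old median = 20
After inserting x = -18: new sorted = [-18, 6, 10, 11, 18, 22, 24, 27, 33]
New median = 18
Delta = 18 - 20 = -2

Answer: -2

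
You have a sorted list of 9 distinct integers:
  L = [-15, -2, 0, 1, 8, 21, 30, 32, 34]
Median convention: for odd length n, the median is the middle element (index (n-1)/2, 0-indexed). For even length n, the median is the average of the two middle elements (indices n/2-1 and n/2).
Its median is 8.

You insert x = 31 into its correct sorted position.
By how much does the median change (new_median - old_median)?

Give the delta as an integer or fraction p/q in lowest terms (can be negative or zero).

Old median = 8
After inserting x = 31: new sorted = [-15, -2, 0, 1, 8, 21, 30, 31, 32, 34]
New median = 29/2
Delta = 29/2 - 8 = 13/2

Answer: 13/2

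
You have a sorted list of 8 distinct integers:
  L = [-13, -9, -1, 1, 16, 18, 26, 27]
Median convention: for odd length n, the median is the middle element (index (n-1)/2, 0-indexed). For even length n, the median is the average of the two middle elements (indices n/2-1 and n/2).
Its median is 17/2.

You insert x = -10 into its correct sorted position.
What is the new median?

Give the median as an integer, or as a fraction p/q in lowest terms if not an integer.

Old list (sorted, length 8): [-13, -9, -1, 1, 16, 18, 26, 27]
Old median = 17/2
Insert x = -10
Old length even (8). Middle pair: indices 3,4 = 1,16.
New length odd (9). New median = single middle element.
x = -10: 1 elements are < x, 7 elements are > x.
New sorted list: [-13, -10, -9, -1, 1, 16, 18, 26, 27]
New median = 1

Answer: 1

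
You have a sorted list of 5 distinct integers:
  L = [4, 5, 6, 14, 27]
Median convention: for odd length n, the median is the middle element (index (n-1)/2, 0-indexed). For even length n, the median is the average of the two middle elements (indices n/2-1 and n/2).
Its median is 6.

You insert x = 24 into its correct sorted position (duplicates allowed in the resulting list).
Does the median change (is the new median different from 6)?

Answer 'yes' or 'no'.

Answer: yes

Derivation:
Old median = 6
Insert x = 24
New median = 10
Changed? yes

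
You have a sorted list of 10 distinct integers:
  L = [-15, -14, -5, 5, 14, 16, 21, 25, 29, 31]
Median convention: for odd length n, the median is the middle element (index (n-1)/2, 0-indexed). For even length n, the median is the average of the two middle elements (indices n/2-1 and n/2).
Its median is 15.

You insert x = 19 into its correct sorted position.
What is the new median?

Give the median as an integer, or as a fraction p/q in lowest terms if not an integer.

Old list (sorted, length 10): [-15, -14, -5, 5, 14, 16, 21, 25, 29, 31]
Old median = 15
Insert x = 19
Old length even (10). Middle pair: indices 4,5 = 14,16.
New length odd (11). New median = single middle element.
x = 19: 6 elements are < x, 4 elements are > x.
New sorted list: [-15, -14, -5, 5, 14, 16, 19, 21, 25, 29, 31]
New median = 16

Answer: 16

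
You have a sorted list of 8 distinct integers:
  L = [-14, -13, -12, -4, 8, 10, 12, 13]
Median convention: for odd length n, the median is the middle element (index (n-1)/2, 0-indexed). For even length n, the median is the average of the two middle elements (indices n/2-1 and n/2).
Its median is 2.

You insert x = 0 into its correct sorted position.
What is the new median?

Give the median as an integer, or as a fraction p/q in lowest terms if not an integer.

Old list (sorted, length 8): [-14, -13, -12, -4, 8, 10, 12, 13]
Old median = 2
Insert x = 0
Old length even (8). Middle pair: indices 3,4 = -4,8.
New length odd (9). New median = single middle element.
x = 0: 4 elements are < x, 4 elements are > x.
New sorted list: [-14, -13, -12, -4, 0, 8, 10, 12, 13]
New median = 0

Answer: 0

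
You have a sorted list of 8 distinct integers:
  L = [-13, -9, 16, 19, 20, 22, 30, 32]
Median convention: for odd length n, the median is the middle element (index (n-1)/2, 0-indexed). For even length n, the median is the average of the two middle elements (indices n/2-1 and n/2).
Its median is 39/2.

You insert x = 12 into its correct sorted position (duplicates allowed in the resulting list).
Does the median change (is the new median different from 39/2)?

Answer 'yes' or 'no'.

Old median = 39/2
Insert x = 12
New median = 19
Changed? yes

Answer: yes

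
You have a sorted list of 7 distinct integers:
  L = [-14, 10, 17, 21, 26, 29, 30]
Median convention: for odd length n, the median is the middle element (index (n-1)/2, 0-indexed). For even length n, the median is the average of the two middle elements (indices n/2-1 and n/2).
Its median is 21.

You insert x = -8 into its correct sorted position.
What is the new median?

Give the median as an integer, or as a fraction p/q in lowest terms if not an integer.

Answer: 19

Derivation:
Old list (sorted, length 7): [-14, 10, 17, 21, 26, 29, 30]
Old median = 21
Insert x = -8
Old length odd (7). Middle was index 3 = 21.
New length even (8). New median = avg of two middle elements.
x = -8: 1 elements are < x, 6 elements are > x.
New sorted list: [-14, -8, 10, 17, 21, 26, 29, 30]
New median = 19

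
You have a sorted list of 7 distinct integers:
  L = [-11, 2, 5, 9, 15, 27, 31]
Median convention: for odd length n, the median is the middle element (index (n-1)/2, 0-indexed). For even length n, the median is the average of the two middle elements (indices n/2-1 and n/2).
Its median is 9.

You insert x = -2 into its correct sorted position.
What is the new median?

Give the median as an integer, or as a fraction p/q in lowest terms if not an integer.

Answer: 7

Derivation:
Old list (sorted, length 7): [-11, 2, 5, 9, 15, 27, 31]
Old median = 9
Insert x = -2
Old length odd (7). Middle was index 3 = 9.
New length even (8). New median = avg of two middle elements.
x = -2: 1 elements are < x, 6 elements are > x.
New sorted list: [-11, -2, 2, 5, 9, 15, 27, 31]
New median = 7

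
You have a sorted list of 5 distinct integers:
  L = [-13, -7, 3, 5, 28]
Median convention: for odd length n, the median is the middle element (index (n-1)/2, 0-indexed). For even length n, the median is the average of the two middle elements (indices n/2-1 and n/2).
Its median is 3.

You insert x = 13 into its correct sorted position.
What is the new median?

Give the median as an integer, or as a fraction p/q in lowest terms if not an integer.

Old list (sorted, length 5): [-13, -7, 3, 5, 28]
Old median = 3
Insert x = 13
Old length odd (5). Middle was index 2 = 3.
New length even (6). New median = avg of two middle elements.
x = 13: 4 elements are < x, 1 elements are > x.
New sorted list: [-13, -7, 3, 5, 13, 28]
New median = 4

Answer: 4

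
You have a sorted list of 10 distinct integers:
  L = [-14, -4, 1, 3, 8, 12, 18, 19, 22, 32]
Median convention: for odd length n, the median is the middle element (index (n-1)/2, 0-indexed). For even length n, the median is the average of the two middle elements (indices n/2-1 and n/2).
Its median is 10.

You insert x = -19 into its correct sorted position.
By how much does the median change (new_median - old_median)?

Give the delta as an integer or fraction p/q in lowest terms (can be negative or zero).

Answer: -2

Derivation:
Old median = 10
After inserting x = -19: new sorted = [-19, -14, -4, 1, 3, 8, 12, 18, 19, 22, 32]
New median = 8
Delta = 8 - 10 = -2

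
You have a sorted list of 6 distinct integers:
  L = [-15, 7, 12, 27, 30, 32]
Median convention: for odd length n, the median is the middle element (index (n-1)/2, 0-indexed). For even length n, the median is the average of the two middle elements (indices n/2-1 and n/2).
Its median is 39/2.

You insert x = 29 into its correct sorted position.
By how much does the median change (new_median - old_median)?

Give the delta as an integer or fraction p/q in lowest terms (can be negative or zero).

Old median = 39/2
After inserting x = 29: new sorted = [-15, 7, 12, 27, 29, 30, 32]
New median = 27
Delta = 27 - 39/2 = 15/2

Answer: 15/2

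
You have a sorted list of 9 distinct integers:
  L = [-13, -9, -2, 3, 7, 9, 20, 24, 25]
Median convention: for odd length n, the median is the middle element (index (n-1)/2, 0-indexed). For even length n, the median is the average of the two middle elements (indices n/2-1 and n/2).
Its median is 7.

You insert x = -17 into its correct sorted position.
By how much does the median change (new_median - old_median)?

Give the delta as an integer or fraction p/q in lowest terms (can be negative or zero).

Answer: -2

Derivation:
Old median = 7
After inserting x = -17: new sorted = [-17, -13, -9, -2, 3, 7, 9, 20, 24, 25]
New median = 5
Delta = 5 - 7 = -2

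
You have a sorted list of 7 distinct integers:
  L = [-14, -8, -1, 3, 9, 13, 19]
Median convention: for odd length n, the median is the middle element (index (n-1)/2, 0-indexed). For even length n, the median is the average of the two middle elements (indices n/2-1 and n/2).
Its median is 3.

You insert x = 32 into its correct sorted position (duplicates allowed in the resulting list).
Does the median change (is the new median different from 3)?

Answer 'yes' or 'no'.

Answer: yes

Derivation:
Old median = 3
Insert x = 32
New median = 6
Changed? yes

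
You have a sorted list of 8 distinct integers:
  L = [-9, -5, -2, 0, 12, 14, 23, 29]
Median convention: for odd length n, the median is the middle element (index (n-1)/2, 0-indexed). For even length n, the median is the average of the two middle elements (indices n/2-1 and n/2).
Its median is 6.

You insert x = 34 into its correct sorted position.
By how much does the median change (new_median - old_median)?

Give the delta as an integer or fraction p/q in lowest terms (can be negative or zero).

Answer: 6

Derivation:
Old median = 6
After inserting x = 34: new sorted = [-9, -5, -2, 0, 12, 14, 23, 29, 34]
New median = 12
Delta = 12 - 6 = 6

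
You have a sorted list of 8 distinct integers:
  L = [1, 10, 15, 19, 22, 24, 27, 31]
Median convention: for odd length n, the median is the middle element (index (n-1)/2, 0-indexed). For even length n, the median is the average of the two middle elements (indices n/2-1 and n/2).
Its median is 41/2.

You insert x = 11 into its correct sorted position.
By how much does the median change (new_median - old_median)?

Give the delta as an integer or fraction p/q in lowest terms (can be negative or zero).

Old median = 41/2
After inserting x = 11: new sorted = [1, 10, 11, 15, 19, 22, 24, 27, 31]
New median = 19
Delta = 19 - 41/2 = -3/2

Answer: -3/2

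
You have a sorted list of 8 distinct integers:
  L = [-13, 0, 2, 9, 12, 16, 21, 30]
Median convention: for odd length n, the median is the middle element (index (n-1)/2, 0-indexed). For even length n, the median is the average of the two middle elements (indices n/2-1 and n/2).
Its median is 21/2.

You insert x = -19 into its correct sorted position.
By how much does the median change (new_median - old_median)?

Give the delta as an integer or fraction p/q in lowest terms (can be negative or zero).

Answer: -3/2

Derivation:
Old median = 21/2
After inserting x = -19: new sorted = [-19, -13, 0, 2, 9, 12, 16, 21, 30]
New median = 9
Delta = 9 - 21/2 = -3/2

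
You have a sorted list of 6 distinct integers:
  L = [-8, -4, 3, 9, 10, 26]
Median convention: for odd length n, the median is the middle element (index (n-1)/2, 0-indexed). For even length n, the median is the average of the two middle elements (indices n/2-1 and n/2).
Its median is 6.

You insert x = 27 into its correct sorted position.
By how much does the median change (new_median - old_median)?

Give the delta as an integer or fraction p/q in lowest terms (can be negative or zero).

Answer: 3

Derivation:
Old median = 6
After inserting x = 27: new sorted = [-8, -4, 3, 9, 10, 26, 27]
New median = 9
Delta = 9 - 6 = 3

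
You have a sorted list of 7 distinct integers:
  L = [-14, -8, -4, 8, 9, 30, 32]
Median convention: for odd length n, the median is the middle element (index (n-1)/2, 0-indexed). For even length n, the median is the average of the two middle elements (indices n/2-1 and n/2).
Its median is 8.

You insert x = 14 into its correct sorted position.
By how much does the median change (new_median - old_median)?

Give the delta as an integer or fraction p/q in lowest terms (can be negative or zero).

Old median = 8
After inserting x = 14: new sorted = [-14, -8, -4, 8, 9, 14, 30, 32]
New median = 17/2
Delta = 17/2 - 8 = 1/2

Answer: 1/2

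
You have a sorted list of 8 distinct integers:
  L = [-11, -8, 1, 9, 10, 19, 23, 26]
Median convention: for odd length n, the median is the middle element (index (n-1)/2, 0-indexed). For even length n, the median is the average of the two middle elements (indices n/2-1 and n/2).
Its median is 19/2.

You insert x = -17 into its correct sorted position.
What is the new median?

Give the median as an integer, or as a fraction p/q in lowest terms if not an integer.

Old list (sorted, length 8): [-11, -8, 1, 9, 10, 19, 23, 26]
Old median = 19/2
Insert x = -17
Old length even (8). Middle pair: indices 3,4 = 9,10.
New length odd (9). New median = single middle element.
x = -17: 0 elements are < x, 8 elements are > x.
New sorted list: [-17, -11, -8, 1, 9, 10, 19, 23, 26]
New median = 9

Answer: 9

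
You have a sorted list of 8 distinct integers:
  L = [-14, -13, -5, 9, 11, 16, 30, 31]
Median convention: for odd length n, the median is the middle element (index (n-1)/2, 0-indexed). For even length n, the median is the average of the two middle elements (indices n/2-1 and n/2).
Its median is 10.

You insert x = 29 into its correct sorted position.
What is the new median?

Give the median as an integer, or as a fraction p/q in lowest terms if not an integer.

Answer: 11

Derivation:
Old list (sorted, length 8): [-14, -13, -5, 9, 11, 16, 30, 31]
Old median = 10
Insert x = 29
Old length even (8). Middle pair: indices 3,4 = 9,11.
New length odd (9). New median = single middle element.
x = 29: 6 elements are < x, 2 elements are > x.
New sorted list: [-14, -13, -5, 9, 11, 16, 29, 30, 31]
New median = 11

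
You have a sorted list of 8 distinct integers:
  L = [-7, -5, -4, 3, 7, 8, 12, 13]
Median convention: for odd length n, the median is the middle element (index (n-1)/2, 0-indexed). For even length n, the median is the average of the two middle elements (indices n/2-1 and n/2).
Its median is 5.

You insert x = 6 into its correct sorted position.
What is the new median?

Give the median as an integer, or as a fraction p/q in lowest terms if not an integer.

Answer: 6

Derivation:
Old list (sorted, length 8): [-7, -5, -4, 3, 7, 8, 12, 13]
Old median = 5
Insert x = 6
Old length even (8). Middle pair: indices 3,4 = 3,7.
New length odd (9). New median = single middle element.
x = 6: 4 elements are < x, 4 elements are > x.
New sorted list: [-7, -5, -4, 3, 6, 7, 8, 12, 13]
New median = 6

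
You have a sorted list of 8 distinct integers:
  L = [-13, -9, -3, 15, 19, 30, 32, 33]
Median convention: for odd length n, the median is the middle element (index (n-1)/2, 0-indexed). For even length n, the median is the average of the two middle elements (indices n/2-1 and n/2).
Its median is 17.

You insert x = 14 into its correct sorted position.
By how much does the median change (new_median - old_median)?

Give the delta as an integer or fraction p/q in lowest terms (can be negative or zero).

Answer: -2

Derivation:
Old median = 17
After inserting x = 14: new sorted = [-13, -9, -3, 14, 15, 19, 30, 32, 33]
New median = 15
Delta = 15 - 17 = -2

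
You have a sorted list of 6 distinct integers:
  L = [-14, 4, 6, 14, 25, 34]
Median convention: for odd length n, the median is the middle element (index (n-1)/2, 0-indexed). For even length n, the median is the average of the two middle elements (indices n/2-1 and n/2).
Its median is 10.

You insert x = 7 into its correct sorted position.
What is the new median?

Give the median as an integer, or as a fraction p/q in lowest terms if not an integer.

Answer: 7

Derivation:
Old list (sorted, length 6): [-14, 4, 6, 14, 25, 34]
Old median = 10
Insert x = 7
Old length even (6). Middle pair: indices 2,3 = 6,14.
New length odd (7). New median = single middle element.
x = 7: 3 elements are < x, 3 elements are > x.
New sorted list: [-14, 4, 6, 7, 14, 25, 34]
New median = 7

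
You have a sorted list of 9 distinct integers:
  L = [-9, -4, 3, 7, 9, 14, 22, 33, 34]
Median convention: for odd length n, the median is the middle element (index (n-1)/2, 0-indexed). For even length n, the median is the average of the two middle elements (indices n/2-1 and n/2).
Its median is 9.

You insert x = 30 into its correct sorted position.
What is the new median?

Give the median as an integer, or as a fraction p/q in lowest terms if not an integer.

Old list (sorted, length 9): [-9, -4, 3, 7, 9, 14, 22, 33, 34]
Old median = 9
Insert x = 30
Old length odd (9). Middle was index 4 = 9.
New length even (10). New median = avg of two middle elements.
x = 30: 7 elements are < x, 2 elements are > x.
New sorted list: [-9, -4, 3, 7, 9, 14, 22, 30, 33, 34]
New median = 23/2

Answer: 23/2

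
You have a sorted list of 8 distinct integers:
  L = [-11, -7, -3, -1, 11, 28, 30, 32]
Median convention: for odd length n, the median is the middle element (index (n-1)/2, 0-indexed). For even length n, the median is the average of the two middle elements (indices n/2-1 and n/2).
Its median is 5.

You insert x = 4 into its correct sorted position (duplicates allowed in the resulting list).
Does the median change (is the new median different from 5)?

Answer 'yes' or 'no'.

Old median = 5
Insert x = 4
New median = 4
Changed? yes

Answer: yes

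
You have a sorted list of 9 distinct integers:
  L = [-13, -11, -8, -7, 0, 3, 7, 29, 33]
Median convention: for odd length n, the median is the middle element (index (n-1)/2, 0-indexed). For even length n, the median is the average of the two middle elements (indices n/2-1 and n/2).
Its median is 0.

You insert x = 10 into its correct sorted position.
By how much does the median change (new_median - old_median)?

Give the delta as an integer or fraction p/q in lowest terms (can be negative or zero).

Old median = 0
After inserting x = 10: new sorted = [-13, -11, -8, -7, 0, 3, 7, 10, 29, 33]
New median = 3/2
Delta = 3/2 - 0 = 3/2

Answer: 3/2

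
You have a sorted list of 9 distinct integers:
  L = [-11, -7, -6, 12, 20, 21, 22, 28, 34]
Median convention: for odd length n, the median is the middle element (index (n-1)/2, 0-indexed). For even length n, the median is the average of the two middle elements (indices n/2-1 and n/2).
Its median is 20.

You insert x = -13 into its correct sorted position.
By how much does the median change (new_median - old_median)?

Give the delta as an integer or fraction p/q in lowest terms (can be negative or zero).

Old median = 20
After inserting x = -13: new sorted = [-13, -11, -7, -6, 12, 20, 21, 22, 28, 34]
New median = 16
Delta = 16 - 20 = -4

Answer: -4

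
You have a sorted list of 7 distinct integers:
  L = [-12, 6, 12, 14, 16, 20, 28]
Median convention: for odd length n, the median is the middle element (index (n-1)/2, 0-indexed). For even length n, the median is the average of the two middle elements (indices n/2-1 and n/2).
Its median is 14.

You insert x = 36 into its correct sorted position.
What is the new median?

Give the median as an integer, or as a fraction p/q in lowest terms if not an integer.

Old list (sorted, length 7): [-12, 6, 12, 14, 16, 20, 28]
Old median = 14
Insert x = 36
Old length odd (7). Middle was index 3 = 14.
New length even (8). New median = avg of two middle elements.
x = 36: 7 elements are < x, 0 elements are > x.
New sorted list: [-12, 6, 12, 14, 16, 20, 28, 36]
New median = 15

Answer: 15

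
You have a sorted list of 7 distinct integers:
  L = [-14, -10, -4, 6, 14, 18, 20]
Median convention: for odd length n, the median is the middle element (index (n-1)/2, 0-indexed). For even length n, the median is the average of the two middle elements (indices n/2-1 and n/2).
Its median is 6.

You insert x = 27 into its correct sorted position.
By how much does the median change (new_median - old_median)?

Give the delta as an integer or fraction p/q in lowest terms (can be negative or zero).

Old median = 6
After inserting x = 27: new sorted = [-14, -10, -4, 6, 14, 18, 20, 27]
New median = 10
Delta = 10 - 6 = 4

Answer: 4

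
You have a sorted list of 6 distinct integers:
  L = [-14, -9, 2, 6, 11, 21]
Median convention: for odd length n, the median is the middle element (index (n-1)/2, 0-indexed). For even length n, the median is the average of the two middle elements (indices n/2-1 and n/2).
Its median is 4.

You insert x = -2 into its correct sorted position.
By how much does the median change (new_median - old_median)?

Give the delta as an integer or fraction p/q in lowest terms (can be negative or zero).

Old median = 4
After inserting x = -2: new sorted = [-14, -9, -2, 2, 6, 11, 21]
New median = 2
Delta = 2 - 4 = -2

Answer: -2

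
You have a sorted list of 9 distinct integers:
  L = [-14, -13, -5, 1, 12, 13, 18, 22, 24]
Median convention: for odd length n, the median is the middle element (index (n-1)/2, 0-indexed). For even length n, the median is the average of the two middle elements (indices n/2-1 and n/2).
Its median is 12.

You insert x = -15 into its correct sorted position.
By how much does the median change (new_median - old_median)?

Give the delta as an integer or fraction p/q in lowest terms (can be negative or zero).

Answer: -11/2

Derivation:
Old median = 12
After inserting x = -15: new sorted = [-15, -14, -13, -5, 1, 12, 13, 18, 22, 24]
New median = 13/2
Delta = 13/2 - 12 = -11/2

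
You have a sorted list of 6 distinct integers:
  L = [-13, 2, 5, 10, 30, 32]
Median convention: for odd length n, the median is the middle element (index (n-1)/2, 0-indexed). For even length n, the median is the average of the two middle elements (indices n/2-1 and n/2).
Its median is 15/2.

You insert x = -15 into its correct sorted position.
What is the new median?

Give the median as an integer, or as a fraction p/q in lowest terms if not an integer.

Old list (sorted, length 6): [-13, 2, 5, 10, 30, 32]
Old median = 15/2
Insert x = -15
Old length even (6). Middle pair: indices 2,3 = 5,10.
New length odd (7). New median = single middle element.
x = -15: 0 elements are < x, 6 elements are > x.
New sorted list: [-15, -13, 2, 5, 10, 30, 32]
New median = 5

Answer: 5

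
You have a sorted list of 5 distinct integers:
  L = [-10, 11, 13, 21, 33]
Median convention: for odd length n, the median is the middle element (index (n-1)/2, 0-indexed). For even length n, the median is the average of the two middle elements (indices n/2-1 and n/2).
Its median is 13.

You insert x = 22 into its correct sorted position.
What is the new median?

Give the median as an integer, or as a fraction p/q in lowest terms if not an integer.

Old list (sorted, length 5): [-10, 11, 13, 21, 33]
Old median = 13
Insert x = 22
Old length odd (5). Middle was index 2 = 13.
New length even (6). New median = avg of two middle elements.
x = 22: 4 elements are < x, 1 elements are > x.
New sorted list: [-10, 11, 13, 21, 22, 33]
New median = 17

Answer: 17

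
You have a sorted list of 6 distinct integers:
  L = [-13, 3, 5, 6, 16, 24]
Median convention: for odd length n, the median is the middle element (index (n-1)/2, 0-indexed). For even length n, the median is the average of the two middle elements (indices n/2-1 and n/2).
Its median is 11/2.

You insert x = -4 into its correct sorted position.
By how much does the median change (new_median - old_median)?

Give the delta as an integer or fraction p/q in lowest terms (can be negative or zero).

Answer: -1/2

Derivation:
Old median = 11/2
After inserting x = -4: new sorted = [-13, -4, 3, 5, 6, 16, 24]
New median = 5
Delta = 5 - 11/2 = -1/2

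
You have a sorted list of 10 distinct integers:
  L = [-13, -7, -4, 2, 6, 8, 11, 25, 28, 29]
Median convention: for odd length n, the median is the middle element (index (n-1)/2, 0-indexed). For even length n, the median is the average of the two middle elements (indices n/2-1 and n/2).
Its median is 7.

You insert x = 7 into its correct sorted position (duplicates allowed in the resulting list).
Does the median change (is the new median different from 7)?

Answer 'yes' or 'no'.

Answer: no

Derivation:
Old median = 7
Insert x = 7
New median = 7
Changed? no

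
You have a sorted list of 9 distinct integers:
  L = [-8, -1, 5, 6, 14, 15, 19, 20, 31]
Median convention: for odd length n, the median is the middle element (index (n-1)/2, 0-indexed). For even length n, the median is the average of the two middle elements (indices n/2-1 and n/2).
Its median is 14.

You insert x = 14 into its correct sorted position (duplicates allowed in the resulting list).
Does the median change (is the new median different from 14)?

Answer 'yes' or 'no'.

Old median = 14
Insert x = 14
New median = 14
Changed? no

Answer: no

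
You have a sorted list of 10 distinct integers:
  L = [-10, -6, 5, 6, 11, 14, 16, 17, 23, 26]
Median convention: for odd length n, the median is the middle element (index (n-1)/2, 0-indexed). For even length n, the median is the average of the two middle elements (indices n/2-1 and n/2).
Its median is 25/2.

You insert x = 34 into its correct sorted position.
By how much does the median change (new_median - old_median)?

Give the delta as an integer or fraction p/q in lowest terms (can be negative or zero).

Old median = 25/2
After inserting x = 34: new sorted = [-10, -6, 5, 6, 11, 14, 16, 17, 23, 26, 34]
New median = 14
Delta = 14 - 25/2 = 3/2

Answer: 3/2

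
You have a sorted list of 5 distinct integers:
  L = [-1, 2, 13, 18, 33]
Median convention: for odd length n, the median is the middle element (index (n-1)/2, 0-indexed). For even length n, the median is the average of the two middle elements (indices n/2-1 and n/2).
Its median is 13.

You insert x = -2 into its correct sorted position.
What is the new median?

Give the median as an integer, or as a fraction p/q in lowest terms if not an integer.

Old list (sorted, length 5): [-1, 2, 13, 18, 33]
Old median = 13
Insert x = -2
Old length odd (5). Middle was index 2 = 13.
New length even (6). New median = avg of two middle elements.
x = -2: 0 elements are < x, 5 elements are > x.
New sorted list: [-2, -1, 2, 13, 18, 33]
New median = 15/2

Answer: 15/2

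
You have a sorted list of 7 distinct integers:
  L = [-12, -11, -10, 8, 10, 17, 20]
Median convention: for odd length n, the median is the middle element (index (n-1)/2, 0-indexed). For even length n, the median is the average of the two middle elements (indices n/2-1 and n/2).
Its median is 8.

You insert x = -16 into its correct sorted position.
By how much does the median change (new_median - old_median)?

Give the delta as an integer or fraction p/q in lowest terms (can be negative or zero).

Answer: -9

Derivation:
Old median = 8
After inserting x = -16: new sorted = [-16, -12, -11, -10, 8, 10, 17, 20]
New median = -1
Delta = -1 - 8 = -9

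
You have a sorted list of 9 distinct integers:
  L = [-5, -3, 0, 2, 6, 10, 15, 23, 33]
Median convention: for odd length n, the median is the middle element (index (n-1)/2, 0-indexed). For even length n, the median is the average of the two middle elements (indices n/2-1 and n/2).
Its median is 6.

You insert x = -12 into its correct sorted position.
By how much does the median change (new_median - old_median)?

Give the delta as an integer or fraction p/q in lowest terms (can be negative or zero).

Old median = 6
After inserting x = -12: new sorted = [-12, -5, -3, 0, 2, 6, 10, 15, 23, 33]
New median = 4
Delta = 4 - 6 = -2

Answer: -2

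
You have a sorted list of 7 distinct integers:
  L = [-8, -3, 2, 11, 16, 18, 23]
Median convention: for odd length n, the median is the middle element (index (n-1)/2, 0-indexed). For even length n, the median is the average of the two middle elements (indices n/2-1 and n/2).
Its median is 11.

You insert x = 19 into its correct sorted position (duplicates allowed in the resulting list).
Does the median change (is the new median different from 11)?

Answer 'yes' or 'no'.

Answer: yes

Derivation:
Old median = 11
Insert x = 19
New median = 27/2
Changed? yes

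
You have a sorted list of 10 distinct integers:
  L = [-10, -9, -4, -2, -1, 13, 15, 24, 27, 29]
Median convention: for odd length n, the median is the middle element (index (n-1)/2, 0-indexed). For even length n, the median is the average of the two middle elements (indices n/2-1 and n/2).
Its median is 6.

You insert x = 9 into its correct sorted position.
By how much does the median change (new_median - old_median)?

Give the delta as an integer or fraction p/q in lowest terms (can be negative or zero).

Answer: 3

Derivation:
Old median = 6
After inserting x = 9: new sorted = [-10, -9, -4, -2, -1, 9, 13, 15, 24, 27, 29]
New median = 9
Delta = 9 - 6 = 3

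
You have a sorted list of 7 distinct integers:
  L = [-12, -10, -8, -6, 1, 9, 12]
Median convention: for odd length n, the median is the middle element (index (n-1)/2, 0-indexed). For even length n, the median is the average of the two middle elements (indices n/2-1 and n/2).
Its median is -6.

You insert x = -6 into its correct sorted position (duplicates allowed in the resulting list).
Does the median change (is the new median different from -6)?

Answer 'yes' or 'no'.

Old median = -6
Insert x = -6
New median = -6
Changed? no

Answer: no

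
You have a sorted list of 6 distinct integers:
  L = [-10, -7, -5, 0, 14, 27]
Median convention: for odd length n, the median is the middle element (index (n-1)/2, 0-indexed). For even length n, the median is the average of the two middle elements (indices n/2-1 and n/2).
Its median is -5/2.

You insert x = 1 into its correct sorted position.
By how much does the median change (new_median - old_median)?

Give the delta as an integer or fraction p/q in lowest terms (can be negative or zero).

Old median = -5/2
After inserting x = 1: new sorted = [-10, -7, -5, 0, 1, 14, 27]
New median = 0
Delta = 0 - -5/2 = 5/2

Answer: 5/2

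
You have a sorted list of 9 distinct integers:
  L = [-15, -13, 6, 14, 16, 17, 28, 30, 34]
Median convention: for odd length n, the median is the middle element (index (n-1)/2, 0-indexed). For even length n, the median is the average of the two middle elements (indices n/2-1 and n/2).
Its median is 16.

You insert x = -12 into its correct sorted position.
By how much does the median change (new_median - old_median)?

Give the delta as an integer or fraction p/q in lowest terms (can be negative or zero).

Old median = 16
After inserting x = -12: new sorted = [-15, -13, -12, 6, 14, 16, 17, 28, 30, 34]
New median = 15
Delta = 15 - 16 = -1

Answer: -1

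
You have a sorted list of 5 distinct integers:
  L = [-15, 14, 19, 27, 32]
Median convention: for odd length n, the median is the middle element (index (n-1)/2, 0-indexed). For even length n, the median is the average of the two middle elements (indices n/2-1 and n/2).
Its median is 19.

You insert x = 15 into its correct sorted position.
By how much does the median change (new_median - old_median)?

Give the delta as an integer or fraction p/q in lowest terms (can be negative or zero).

Old median = 19
After inserting x = 15: new sorted = [-15, 14, 15, 19, 27, 32]
New median = 17
Delta = 17 - 19 = -2

Answer: -2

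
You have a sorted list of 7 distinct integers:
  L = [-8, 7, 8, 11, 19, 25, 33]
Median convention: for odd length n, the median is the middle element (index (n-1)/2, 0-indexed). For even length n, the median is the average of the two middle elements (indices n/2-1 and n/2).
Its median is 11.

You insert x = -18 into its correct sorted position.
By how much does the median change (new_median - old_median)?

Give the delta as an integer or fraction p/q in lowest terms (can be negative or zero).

Old median = 11
After inserting x = -18: new sorted = [-18, -8, 7, 8, 11, 19, 25, 33]
New median = 19/2
Delta = 19/2 - 11 = -3/2

Answer: -3/2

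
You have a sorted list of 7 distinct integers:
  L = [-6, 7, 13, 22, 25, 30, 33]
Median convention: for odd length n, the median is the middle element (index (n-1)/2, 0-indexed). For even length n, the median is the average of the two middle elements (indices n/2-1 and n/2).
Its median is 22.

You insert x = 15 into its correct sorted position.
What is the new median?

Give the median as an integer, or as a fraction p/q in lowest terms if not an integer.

Old list (sorted, length 7): [-6, 7, 13, 22, 25, 30, 33]
Old median = 22
Insert x = 15
Old length odd (7). Middle was index 3 = 22.
New length even (8). New median = avg of two middle elements.
x = 15: 3 elements are < x, 4 elements are > x.
New sorted list: [-6, 7, 13, 15, 22, 25, 30, 33]
New median = 37/2

Answer: 37/2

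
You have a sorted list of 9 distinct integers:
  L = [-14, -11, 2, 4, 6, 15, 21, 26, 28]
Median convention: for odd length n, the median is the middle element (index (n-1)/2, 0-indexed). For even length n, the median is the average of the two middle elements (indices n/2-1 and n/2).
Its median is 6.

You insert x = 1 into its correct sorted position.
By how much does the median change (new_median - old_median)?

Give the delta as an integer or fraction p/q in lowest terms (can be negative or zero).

Answer: -1

Derivation:
Old median = 6
After inserting x = 1: new sorted = [-14, -11, 1, 2, 4, 6, 15, 21, 26, 28]
New median = 5
Delta = 5 - 6 = -1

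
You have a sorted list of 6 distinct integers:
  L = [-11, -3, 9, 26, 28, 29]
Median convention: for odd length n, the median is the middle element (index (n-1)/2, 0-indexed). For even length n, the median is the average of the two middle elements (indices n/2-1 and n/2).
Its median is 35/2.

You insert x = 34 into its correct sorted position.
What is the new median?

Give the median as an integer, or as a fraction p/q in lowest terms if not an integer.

Old list (sorted, length 6): [-11, -3, 9, 26, 28, 29]
Old median = 35/2
Insert x = 34
Old length even (6). Middle pair: indices 2,3 = 9,26.
New length odd (7). New median = single middle element.
x = 34: 6 elements are < x, 0 elements are > x.
New sorted list: [-11, -3, 9, 26, 28, 29, 34]
New median = 26

Answer: 26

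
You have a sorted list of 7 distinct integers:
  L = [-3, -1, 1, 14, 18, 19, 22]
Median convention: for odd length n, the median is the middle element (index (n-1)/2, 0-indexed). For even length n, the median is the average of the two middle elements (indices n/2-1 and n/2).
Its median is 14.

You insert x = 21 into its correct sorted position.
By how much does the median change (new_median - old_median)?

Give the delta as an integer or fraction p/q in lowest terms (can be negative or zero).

Answer: 2

Derivation:
Old median = 14
After inserting x = 21: new sorted = [-3, -1, 1, 14, 18, 19, 21, 22]
New median = 16
Delta = 16 - 14 = 2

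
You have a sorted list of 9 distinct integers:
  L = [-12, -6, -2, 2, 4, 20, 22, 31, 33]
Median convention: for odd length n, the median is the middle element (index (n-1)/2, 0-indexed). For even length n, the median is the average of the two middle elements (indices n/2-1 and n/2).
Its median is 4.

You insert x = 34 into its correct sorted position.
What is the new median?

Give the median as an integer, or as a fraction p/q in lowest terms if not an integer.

Old list (sorted, length 9): [-12, -6, -2, 2, 4, 20, 22, 31, 33]
Old median = 4
Insert x = 34
Old length odd (9). Middle was index 4 = 4.
New length even (10). New median = avg of two middle elements.
x = 34: 9 elements are < x, 0 elements are > x.
New sorted list: [-12, -6, -2, 2, 4, 20, 22, 31, 33, 34]
New median = 12

Answer: 12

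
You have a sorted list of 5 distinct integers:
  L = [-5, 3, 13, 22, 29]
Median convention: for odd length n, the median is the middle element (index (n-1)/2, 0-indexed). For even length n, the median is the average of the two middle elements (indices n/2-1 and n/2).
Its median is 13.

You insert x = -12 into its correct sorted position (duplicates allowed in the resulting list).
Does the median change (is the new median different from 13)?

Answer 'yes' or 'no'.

Answer: yes

Derivation:
Old median = 13
Insert x = -12
New median = 8
Changed? yes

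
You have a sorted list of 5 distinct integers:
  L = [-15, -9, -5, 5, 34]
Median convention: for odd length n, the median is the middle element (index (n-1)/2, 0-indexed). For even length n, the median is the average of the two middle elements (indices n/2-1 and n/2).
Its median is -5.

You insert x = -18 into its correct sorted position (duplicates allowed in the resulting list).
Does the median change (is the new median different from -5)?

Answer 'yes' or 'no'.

Answer: yes

Derivation:
Old median = -5
Insert x = -18
New median = -7
Changed? yes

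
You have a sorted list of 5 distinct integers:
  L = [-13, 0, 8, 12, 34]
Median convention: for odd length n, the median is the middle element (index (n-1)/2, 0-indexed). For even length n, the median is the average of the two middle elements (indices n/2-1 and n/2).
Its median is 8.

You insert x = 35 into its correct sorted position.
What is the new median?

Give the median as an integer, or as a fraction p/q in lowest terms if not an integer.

Answer: 10

Derivation:
Old list (sorted, length 5): [-13, 0, 8, 12, 34]
Old median = 8
Insert x = 35
Old length odd (5). Middle was index 2 = 8.
New length even (6). New median = avg of two middle elements.
x = 35: 5 elements are < x, 0 elements are > x.
New sorted list: [-13, 0, 8, 12, 34, 35]
New median = 10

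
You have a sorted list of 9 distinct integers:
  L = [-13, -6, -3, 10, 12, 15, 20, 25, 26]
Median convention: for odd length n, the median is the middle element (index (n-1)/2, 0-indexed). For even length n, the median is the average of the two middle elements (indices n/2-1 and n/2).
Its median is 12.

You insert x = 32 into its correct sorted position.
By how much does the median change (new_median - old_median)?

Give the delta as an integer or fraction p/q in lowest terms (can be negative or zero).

Old median = 12
After inserting x = 32: new sorted = [-13, -6, -3, 10, 12, 15, 20, 25, 26, 32]
New median = 27/2
Delta = 27/2 - 12 = 3/2

Answer: 3/2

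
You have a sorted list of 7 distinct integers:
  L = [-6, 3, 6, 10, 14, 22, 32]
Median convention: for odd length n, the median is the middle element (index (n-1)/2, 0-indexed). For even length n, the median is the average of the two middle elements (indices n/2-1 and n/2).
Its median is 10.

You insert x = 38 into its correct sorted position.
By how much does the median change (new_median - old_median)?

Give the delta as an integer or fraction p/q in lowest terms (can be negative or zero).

Old median = 10
After inserting x = 38: new sorted = [-6, 3, 6, 10, 14, 22, 32, 38]
New median = 12
Delta = 12 - 10 = 2

Answer: 2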